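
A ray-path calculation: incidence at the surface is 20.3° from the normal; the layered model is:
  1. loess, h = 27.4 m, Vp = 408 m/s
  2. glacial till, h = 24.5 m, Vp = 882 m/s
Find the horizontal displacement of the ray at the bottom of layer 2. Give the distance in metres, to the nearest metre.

Apply Snell's law at each interface; in layer i the horizontal offset is hᵢ·tan θᵢ.
Layer 1: θ = 20.30°; offset = 27.4·tan 20.30° = 10.136 m.
Layer 2: sin θ = 882·sin 20.3°/408 = 0.7500, θ = 48.59°; offset = 24.5·tan 48.59° = 27.780 m.
Total horizontal offset = 37.915 m.

38 m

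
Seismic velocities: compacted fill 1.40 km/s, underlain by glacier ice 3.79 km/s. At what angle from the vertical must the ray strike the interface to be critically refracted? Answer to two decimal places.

21.68°

Critical incidence: sin θ_c = V₁/V₂ = 1.40/3.79 = 0.3694.
θ_c = arcsin 0.3694 = 21.68°.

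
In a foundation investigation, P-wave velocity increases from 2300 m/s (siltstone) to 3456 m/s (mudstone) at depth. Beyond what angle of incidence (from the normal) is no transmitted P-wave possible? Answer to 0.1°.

41.7°

Critical incidence: sin θ_c = V₁/V₂ = 2300/3456 = 0.6655.
θ_c = arcsin 0.6655 = 41.72°.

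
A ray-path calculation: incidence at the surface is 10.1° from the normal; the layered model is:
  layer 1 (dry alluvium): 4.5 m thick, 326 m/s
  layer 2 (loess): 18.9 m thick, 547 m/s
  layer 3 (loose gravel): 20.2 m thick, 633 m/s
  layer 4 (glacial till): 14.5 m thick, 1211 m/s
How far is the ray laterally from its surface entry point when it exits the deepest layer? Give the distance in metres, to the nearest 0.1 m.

26.4 m

Apply Snell's law at each interface; in layer i the horizontal offset is hᵢ·tan θᵢ.
Layer 1: θ = 10.10°; offset = 4.5·tan 10.10° = 0.802 m.
Layer 2: sin θ = 547·sin 10.1°/326 = 0.2943, θ = 17.11°; offset = 18.9·tan 17.11° = 5.819 m.
Layer 3: sin θ = 633·sin 10.1°/326 = 0.3405, θ = 19.91°; offset = 20.2·tan 19.91° = 7.316 m.
Layer 4: sin θ = 1211·sin 10.1°/326 = 0.6514, θ = 40.65°; offset = 14.5·tan 40.65° = 12.450 m.
Total horizontal offset = 26.386 m.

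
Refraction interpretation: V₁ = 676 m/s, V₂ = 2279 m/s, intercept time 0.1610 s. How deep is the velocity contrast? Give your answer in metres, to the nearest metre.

h = tᵢ·V₁·V₂ / (2·√(V₂²−V₁²)).
√(V₂²−V₁²) = √(2279² − 676²) = 2176.4 m/s.
h = 0.161 s × 676 × 2279 / (2 × 2176.4) = 56.98 m.

57 m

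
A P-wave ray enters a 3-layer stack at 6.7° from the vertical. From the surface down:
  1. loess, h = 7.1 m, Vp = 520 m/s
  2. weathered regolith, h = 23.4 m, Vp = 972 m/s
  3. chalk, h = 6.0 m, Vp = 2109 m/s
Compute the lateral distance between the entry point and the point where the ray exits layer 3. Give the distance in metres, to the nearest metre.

Apply Snell's law at each interface; in layer i the horizontal offset is hᵢ·tan θᵢ.
Layer 1: θ = 6.70°; offset = 7.1·tan 6.70° = 0.834 m.
Layer 2: sin θ = 972·sin 6.7°/520 = 0.2181, θ = 12.60°; offset = 23.4·tan 12.60° = 5.229 m.
Layer 3: sin θ = 2109·sin 6.7°/520 = 0.4732, θ = 28.24°; offset = 6.0·tan 28.24° = 3.223 m.
Summing the layer offsets gives 9.286 m.

9 m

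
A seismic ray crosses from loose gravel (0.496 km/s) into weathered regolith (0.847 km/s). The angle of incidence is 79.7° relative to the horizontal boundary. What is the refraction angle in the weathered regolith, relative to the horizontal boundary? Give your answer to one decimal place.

Convert to the normal: θ₁ = 90° − 79.7° = 10.3°.
sin θ₁/V₁ = sin θ₂/V₂ ⇒ sin θ₂ = 0.847·sin 10.3°/0.496 = 0.847·0.1788/0.496 = 0.3053.
θ₂ = arcsin 0.3053 = 17.78° from the normal.
From the interface: 90° − 17.78° = 72.22°.

72.2°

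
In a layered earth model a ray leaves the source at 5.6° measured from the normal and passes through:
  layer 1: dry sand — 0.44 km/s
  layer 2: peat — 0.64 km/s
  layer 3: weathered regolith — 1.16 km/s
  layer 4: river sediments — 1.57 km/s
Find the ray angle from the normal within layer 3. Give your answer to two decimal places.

Snell's law across each interface conserves sin θ / V, so sin θ_3 = V_3·sin θ₁/V₁.
sin θ_3 = 1.16 × sin 5.6° / 0.44 = 0.2573.
θ_3 = arcsin 0.2573 = 14.91°.

14.91°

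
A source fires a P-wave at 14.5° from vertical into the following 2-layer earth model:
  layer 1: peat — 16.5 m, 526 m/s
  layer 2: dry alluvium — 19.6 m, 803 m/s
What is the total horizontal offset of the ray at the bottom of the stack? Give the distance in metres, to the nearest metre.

12 m

p = sin θ₁/V₁ = sin 14.5°/526 = 4.7601e-04 s/m is conserved through the stack.
Layer 1: θ = 14.50°; offset = 16.5·tan 14.50° = 4.267 m.
Layer 2: sin θ = p·803 = 0.3822 → θ = 22.47°; offset = 19.6·tan 22.47° = 8.107 m.
Σ offsets = 12.375 m.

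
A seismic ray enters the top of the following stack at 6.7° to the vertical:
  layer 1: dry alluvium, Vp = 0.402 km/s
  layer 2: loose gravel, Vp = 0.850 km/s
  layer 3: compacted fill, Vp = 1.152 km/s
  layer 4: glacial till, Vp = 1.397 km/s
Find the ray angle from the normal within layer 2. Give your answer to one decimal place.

14.3°

Snell's law across each interface conserves sin θ / V, so sin θ_2 = V_2·sin θ₁/V₁.
sin θ_2 = 0.850 × sin 6.7° / 0.402 = 0.2467.
θ_2 = arcsin 0.2467 = 14.28°.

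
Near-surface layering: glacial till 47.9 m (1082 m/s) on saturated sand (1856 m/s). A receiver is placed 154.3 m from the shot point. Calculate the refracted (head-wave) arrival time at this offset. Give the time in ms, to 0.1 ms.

155.1 ms

t = x/V₂ + 2h·√(V₂²−V₁²)/(V₁V₂).
√(V₂²−V₁²) = √(1856²−1082²) = 1508.0 m/s; delay term = 2·47.9·1508.0/(1082·1856) = 0.07194 s.
t = 154.3/1856 + 0.07194 = 0.15507 s.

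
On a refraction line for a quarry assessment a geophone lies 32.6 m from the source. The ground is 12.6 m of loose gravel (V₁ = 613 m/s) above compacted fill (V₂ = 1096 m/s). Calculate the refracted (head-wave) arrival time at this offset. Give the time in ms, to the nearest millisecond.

64 ms

θ_c = arcsin(V₁/V₂) = arcsin(613/1096) = 34.01°, cos θ_c = 0.8290.
Intercept time tᵢ = 2h cos θ_c / V₁ = 2·12.6·0.8290/613 = 0.03408 s.
t = x/V₂ + tᵢ = 32.6/1096 + 0.03408 = 0.06382 s.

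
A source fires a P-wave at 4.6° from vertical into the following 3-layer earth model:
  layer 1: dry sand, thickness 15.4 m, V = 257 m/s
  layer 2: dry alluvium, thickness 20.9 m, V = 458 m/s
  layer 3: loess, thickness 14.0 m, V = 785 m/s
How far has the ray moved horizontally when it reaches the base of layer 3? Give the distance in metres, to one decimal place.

7.8 m

Ray parameter p = sin 4.6° / 257 m/s = 3.1206e-04 s/m.
Layer 1: θ = 4.60°; offset = 15.4·tan 4.60° = 1.239 m.
Layer 2: sin θ = p·458 = 0.1429 → θ = 8.22°; offset = 20.9·tan 8.22° = 3.018 m.
Layer 3: sin θ = p·785 = 0.2450 → θ = 14.18°; offset = 14.0·tan 14.18° = 3.537 m.
Total horizontal offset = 7.794 m.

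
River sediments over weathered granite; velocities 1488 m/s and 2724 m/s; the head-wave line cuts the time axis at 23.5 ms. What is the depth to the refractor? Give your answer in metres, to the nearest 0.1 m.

h = tᵢ·V₁·V₂ / (2·√(V₂²−V₁²)).
√(V₂²−V₁²) = √(2724² − 1488²) = 2281.7 m/s.
h = 0.0235 s × 1488 × 2724 / (2 × 2281.7) = 20.87 m.

20.9 m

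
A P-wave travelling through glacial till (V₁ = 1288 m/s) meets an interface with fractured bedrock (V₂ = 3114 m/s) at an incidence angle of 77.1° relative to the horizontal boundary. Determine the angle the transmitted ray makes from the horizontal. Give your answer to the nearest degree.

57°

Convert to the normal: θ₁ = 90° − 77.1° = 12.9°.
sin θ₁/V₁ = sin θ₂/V₂ ⇒ sin θ₂ = 3114·sin 12.9°/1288 = 3114·0.2233/1288 = 0.5398.
θ₂ = sin⁻¹(0.5398) = 32.67° (from vertical).
From the interface: 90° − 32.67° = 57.33°.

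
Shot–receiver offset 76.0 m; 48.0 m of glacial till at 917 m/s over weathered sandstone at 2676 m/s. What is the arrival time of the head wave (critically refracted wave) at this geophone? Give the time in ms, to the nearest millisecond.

t = x/V₂ + 2h·√(V₂²−V₁²)/(V₁V₂).
√(V₂²−V₁²) = √(2676²−917²) = 2514.0 m/s; delay term = 2·48.0·2514.0/(917·2676) = 0.09835 s.
t = 76.0/2676 + 0.09835 = 0.12675 s.

127 ms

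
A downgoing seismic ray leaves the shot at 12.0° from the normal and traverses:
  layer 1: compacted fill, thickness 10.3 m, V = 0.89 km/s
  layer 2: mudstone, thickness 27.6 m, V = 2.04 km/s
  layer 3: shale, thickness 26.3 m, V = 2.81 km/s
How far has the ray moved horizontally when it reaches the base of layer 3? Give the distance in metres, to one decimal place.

40.0 m

p = sin θ₁/V₁ = sin 12.0°/0.89 = 2.3361e-01 s/km is conserved through the stack.
Layer 1: θ = 12.00°; offset = 10.3·tan 12.00° = 2.189 m.
Layer 2: sin θ = p·2.04 = 0.4766 → θ = 28.46°; offset = 27.6·tan 28.46° = 14.961 m.
Layer 3: sin θ = p·2.81 = 0.6564 → θ = 41.03°; offset = 26.3·tan 41.03° = 22.886 m.
Σ offsets = 40.036 m.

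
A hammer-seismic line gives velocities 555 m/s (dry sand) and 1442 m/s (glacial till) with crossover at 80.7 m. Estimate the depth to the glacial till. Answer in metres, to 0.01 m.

26.89 m

x_cross = 2h·√((V₂+V₁)/(V₂−V₁)) → h = x_cross / (2·√((V₂+V₁)/(V₂−V₁))).
√((V₂+V₁)/(V₂−V₁)) = √((1442+555)/(1442−555)) = 1.5005.
h = 80.7 / (2·1.5005) = 26.89 m.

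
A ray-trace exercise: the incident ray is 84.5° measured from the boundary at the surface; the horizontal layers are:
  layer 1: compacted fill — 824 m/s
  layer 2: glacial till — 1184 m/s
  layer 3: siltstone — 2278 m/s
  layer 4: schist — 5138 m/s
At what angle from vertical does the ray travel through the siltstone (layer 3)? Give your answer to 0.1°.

15.4°

From the normal: θ₁ = 90° − 84.5° = 5.5°.
Snell's law across each interface conserves sin θ / V, so sin θ_3 = V_3·sin θ₁/V₁.
sin θ_3 = 2278 × sin 5.5° / 824 = 0.2650.
θ_3 = 15.37° from the vertical.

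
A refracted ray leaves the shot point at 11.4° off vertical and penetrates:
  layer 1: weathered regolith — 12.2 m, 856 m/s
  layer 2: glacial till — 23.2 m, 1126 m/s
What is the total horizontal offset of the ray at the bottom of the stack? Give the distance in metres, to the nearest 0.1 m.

p = sin θ₁/V₁ = sin 11.4°/856 = 2.3091e-04 s/m is conserved through the stack.
Layer 1: θ = 11.40°; offset = 12.2·tan 11.40° = 2.460 m.
Layer 2: sin θ = p·1126 = 0.2600 → θ = 15.07°; offset = 23.2·tan 15.07° = 6.247 m.
Σ offsets = 8.707 m.

8.7 m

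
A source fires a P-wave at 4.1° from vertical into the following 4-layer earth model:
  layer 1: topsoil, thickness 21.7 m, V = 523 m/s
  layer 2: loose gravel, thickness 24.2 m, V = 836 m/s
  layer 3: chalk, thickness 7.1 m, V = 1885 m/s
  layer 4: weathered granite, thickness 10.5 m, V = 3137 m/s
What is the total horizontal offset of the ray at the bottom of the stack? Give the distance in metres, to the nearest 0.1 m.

11.2 m

Apply Snell's law at each interface; in layer i the horizontal offset is hᵢ·tan θᵢ.
Layer 1: θ = 4.10°; offset = 21.7·tan 4.10° = 1.555 m.
Layer 2: sin θ = 836·sin 4.1°/523 = 0.1143, θ = 6.56°; offset = 24.2·tan 6.56° = 2.784 m.
Layer 3: sin θ = 1885·sin 4.1°/523 = 0.2577, θ = 14.93°; offset = 7.1·tan 14.93° = 1.894 m.
Layer 4: sin θ = 3137·sin 4.1°/523 = 0.4288, θ = 25.39°; offset = 10.5·tan 25.39° = 4.985 m.
Summing the layer offsets gives 11.218 m.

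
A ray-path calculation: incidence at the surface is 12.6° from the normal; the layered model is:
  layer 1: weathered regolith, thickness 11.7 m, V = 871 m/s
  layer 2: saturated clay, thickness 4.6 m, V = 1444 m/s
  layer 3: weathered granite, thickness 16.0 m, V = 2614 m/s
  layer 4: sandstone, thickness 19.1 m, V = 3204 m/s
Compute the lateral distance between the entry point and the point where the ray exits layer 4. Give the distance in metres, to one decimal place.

p = sin θ₁/V₁ = sin 12.6°/871 = 2.5045e-04 s/m is conserved through the stack.
Layer 1: θ = 12.60°; offset = 11.7·tan 12.60° = 2.615 m.
Layer 2: sin θ = p·1444 = 0.3617 → θ = 21.20°; offset = 4.6·tan 21.20° = 1.784 m.
Layer 3: sin θ = p·2614 = 0.6547 → θ = 40.90°; offset = 16.0·tan 40.90° = 13.857 m.
Layer 4: sin θ = p·3204 = 0.8024 → θ = 53.36°; offset = 19.1·tan 53.36° = 25.685 m.
Σ offsets = 43.942 m.

43.9 m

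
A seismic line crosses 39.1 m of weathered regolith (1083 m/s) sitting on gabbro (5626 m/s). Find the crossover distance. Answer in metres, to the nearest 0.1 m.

95.0 m

θ_c = arcsin(1083/5626) = 11.10°, so cos θ_c = 0.9813 and tᵢ = 2h cos θ_c/V₁ = 0.0709 s.
At crossover x/V₁ = x/V₂ + tᵢ ⇒ x = tᵢ/(1/V₁ − 1/V₂) = 0.07086/(9.2336e-04 − 1.7775e-04) = 95.03 m.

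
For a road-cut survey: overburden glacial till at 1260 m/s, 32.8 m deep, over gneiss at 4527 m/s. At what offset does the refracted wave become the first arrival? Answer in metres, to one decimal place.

x_cross = 2h·√((V₂+V₁)/(V₂−V₁)).
(V₂+V₁)/(V₂−V₁) = (4527+1260)/(4527−1260) = 1.7713; √ = 1.3309.
x_cross = 2·32.8·1.3309 = 87.31 m.

87.3 m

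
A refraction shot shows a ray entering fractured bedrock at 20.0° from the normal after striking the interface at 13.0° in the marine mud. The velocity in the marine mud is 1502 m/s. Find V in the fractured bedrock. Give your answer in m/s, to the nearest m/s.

Snell's law: sin 13.0°/V₁ = sin 20.0°/V₂.
V₂ = V₁·sin 20.0°/sin 13.0° = 1502 × 1.5204 = 2283.67 m/s.

2284 m/s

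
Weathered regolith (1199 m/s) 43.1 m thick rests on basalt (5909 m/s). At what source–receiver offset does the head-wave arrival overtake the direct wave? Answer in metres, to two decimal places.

θ_c = arcsin(1199/5909) = 11.71°, so cos θ_c = 0.9792 and tᵢ = 2h cos θ_c/V₁ = 0.0704 s.
At crossover x/V₁ = x/V₂ + tᵢ ⇒ x = tᵢ/(1/V₁ − 1/V₂) = 0.07040/(8.3403e-04 − 1.6923e-04) = 105.89 m.

105.89 m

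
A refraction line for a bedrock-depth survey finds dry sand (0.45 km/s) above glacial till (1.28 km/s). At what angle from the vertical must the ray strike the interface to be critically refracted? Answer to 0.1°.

Critical incidence: sin θ_c = V₁/V₂ = 0.45/1.28 = 0.3516.
θ_c = arcsin 0.3516 = 20.58°.

20.6°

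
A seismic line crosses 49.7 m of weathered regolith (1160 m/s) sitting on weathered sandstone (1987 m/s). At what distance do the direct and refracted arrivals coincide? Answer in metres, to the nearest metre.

θ_c = arcsin(1160/1987) = 35.72°, so cos θ_c = 0.8119 and tᵢ = 2h cos θ_c/V₁ = 0.0696 s.
At crossover x/V₁ = x/V₂ + tᵢ ⇒ x = tᵢ/(1/V₁ − 1/V₂) = 0.06957/(8.6207e-04 − 5.0327e-04) = 193.90 m.

194 m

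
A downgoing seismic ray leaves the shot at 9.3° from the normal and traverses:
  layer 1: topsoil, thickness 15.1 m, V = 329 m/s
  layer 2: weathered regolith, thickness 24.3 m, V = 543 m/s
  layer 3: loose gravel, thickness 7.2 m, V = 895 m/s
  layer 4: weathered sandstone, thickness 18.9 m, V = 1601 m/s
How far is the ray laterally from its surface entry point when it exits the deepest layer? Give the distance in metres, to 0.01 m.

36.78 m

Apply Snell's law at each interface; in layer i the horizontal offset is hᵢ·tan θᵢ.
Layer 1: θ = 9.30°; offset = 15.1·tan 9.30° = 2.4727 m.
Layer 2: sin θ = 543·sin 9.3°/329 = 0.2667, θ = 15.47°; offset = 24.3·tan 15.47° = 6.7249 m.
Layer 3: sin θ = 895·sin 9.3°/329 = 0.4396, θ = 26.08°; offset = 7.2·tan 26.08° = 3.5241 m.
Layer 4: sin θ = 1601·sin 9.3°/329 = 0.7864, θ = 51.85°; offset = 18.9·tan 51.85° = 24.0616 m.
Summing the layer offsets gives 36.7833 m.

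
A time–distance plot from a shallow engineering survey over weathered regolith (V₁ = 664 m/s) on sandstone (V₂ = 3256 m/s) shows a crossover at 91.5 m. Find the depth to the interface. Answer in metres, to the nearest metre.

37 m

h = (x_cross/2)·√((V₂−V₁)/(V₂+V₁)).
(V₂−V₁)/(V₂+V₁) = (3256−664)/(3256+664) = 0.6612; √ = 0.8132.
h = (91.5/2)·0.8132 = 37.20 m.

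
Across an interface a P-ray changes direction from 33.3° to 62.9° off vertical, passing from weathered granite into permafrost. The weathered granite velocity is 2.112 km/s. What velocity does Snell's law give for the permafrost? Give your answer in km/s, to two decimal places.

3.42 km/s

Snell's law: sin 33.3°/V₁ = sin 62.9°/V₂.
V₂ = V₁·sin 62.9°/sin 33.3° = 2.112 × 1.6214 = 3.42 km/s.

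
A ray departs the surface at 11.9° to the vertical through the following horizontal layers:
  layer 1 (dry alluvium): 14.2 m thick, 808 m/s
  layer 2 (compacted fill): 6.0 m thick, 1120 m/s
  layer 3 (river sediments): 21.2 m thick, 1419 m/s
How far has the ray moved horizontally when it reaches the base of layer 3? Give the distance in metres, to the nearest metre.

p = sin θ₁/V₁ = sin 11.9°/808 = 2.5520e-04 s/m is conserved through the stack.
Layer 1: θ = 11.90°; offset = 14.2·tan 11.90° = 2.992 m.
Layer 2: sin θ = p·1120 = 0.2858 → θ = 16.61°; offset = 6.0·tan 16.61° = 1.790 m.
Layer 3: sin θ = p·1419 = 0.3621 → θ = 21.23°; offset = 21.2·tan 21.23° = 8.236 m.
Total horizontal offset = 13.018 m.

13 m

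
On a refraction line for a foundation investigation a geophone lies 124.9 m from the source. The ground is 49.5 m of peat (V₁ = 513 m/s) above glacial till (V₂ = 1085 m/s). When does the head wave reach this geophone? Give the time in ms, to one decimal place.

285.2 ms

θ_c = arcsin(V₁/V₂) = arcsin(513/1085) = 28.22°, cos θ_c = 0.8812.
Intercept time tᵢ = 2h cos θ_c / V₁ = 2·49.5·0.8812/513 = 0.17005 s.
t = x/V₂ + tᵢ = 124.9/1085 + 0.17005 = 0.28516 s.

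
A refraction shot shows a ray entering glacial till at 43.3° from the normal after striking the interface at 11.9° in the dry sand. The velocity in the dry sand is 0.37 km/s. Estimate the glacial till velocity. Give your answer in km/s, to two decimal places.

Snell's law: sin 11.9°/V₁ = sin 43.3°/V₂.
V₂ = V₁·sin 43.3°/sin 11.9° = 0.37 × 3.3259 = 1.23 km/s.

1.23 km/s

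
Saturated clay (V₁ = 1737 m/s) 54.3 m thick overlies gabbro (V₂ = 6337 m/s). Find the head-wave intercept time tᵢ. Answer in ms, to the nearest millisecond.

60 ms

θ_c = arcsin(V₁/V₂) = arcsin(1737/6337) = 15.91°; cos θ_c = 0.9617.
tᵢ = 2h·cos θ_c / V₁ = 2·54.3·0.9617 / 1737 = 0.06013 s.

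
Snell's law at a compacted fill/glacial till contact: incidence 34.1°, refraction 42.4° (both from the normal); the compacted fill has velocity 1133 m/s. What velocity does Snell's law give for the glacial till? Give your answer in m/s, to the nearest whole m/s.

1363 m/s

Snell's law: sin 34.1°/V₁ = sin 42.4°/V₂.
V₂ = V₁·sin 42.4°/sin 34.1° = 1133 × 1.2027 = 1362.70 m/s.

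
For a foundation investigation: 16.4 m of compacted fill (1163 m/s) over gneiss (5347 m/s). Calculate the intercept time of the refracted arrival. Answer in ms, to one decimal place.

27.5 ms

θ_c = arcsin(V₁/V₂) = arcsin(1163/5347) = 12.56°; cos θ_c = 0.9761.
tᵢ = 2h·cos θ_c / V₁ = 2·16.4·0.9761 / 1163 = 0.02753 s.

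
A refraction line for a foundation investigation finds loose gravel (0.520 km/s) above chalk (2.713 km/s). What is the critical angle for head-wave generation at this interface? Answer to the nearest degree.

At critical incidence the refracted ray runs along the interface (θ₂ = 90°), so sin θ_c = V₁/V₂.
θ_c = arcsin(0.520/2.713) = arcsin 0.1917 = 11.05°.

11°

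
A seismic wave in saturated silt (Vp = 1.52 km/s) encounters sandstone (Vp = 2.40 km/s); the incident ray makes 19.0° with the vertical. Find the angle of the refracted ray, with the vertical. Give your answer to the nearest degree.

Snell's law: sin θ₂ = (V₂/V₁)·sin θ₁ = (2.40/1.52)·sin 19.0° = 0.5141.
θ₂ = arcsin 0.5141 = 30.93° from the normal.

31°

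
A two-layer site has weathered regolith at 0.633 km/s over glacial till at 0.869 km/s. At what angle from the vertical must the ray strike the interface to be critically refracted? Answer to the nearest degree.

47°

At critical incidence the refracted ray runs along the interface (θ₂ = 90°), so sin θ_c = V₁/V₂.
θ_c = arcsin(0.633/0.869) = arcsin 0.7284 = 46.75°.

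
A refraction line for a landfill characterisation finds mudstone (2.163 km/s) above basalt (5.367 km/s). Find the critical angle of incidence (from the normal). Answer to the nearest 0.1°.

23.8°

At critical incidence the refracted ray runs along the interface (θ₂ = 90°), so sin θ_c = V₁/V₂.
θ_c = arcsin(2.163/5.367) = arcsin 0.4030 = 23.77°.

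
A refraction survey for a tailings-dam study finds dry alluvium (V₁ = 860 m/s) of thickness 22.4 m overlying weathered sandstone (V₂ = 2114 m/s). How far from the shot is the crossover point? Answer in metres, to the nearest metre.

θ_c = arcsin(860/2114) = 24.00°, so cos θ_c = 0.9135 and tᵢ = 2h cos θ_c/V₁ = 0.0476 s.
At crossover x/V₁ = x/V₂ + tᵢ ⇒ x = tᵢ/(1/V₁ − 1/V₂) = 0.04759/(1.1628e-03 − 4.7304e-04) = 68.99 m.

69 m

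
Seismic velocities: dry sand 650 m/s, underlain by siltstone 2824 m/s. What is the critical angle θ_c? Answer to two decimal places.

Critical incidence: sin θ_c = V₁/V₂ = 650/2824 = 0.2302.
θ_c = arcsin 0.2302 = 13.31°.

13.31°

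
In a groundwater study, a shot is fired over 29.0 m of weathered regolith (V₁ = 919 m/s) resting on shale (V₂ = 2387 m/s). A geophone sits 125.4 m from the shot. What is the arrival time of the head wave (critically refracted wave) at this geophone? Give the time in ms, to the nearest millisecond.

θ_c = arcsin(V₁/V₂) = arcsin(919/2387) = 22.64°, cos θ_c = 0.9229.
Intercept time tᵢ = 2h cos θ_c / V₁ = 2·29.0·0.9229/919 = 0.05825 s.
t = x/V₂ + tᵢ = 125.4/2387 + 0.05825 = 0.11078 s.

111 ms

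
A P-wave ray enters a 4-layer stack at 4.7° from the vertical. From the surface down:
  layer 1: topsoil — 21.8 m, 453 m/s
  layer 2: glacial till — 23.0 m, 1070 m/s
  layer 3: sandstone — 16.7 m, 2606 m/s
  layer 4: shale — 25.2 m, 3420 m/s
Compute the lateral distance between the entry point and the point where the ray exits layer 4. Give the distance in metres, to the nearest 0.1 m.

35.1 m

Ray parameter p = sin 4.7° / 453 m/s = 1.8088e-04 s/m.
Layer 1: θ = 4.70°; offset = 21.8·tan 4.70° = 1.792 m.
Layer 2: sin θ = p·1070 = 0.1935 → θ = 11.16°; offset = 23.0·tan 11.16° = 4.537 m.
Layer 3: sin θ = p·2606 = 0.4714 → θ = 28.12°; offset = 16.7·tan 28.12° = 8.926 m.
Layer 4: sin θ = p·3420 = 0.6186 → θ = 38.21°; offset = 25.2·tan 38.21° = 19.841 m.
Total horizontal offset = 35.096 m.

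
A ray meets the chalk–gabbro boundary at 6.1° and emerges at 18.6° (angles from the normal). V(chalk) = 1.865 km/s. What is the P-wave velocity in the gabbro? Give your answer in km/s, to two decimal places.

Snell's law: sin 6.1°/V₁ = sin 18.6°/V₂.
V₂ = V₁·sin 18.6°/sin 6.1° = 1.865 × 3.0016 = 5.60 km/s.

5.60 km/s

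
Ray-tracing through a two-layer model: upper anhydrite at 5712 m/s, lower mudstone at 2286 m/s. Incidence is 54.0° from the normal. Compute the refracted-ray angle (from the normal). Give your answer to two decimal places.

18.89°

Snell's law: sin θ₂ = (V₂/V₁)·sin θ₁ = (2286/5712)·sin 54.0° = 0.3238.
θ₂ = arcsin 0.3238 = 18.89° from the normal.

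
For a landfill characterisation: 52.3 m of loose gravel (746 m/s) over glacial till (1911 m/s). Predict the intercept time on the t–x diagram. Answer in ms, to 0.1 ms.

129.1 ms

θ_c = arcsin(V₁/V₂) = arcsin(746/1911) = 22.98°; cos θ_c = 0.9207.
tᵢ = 2h·cos θ_c / V₁ = 2·52.3·0.9207 / 746 = 0.12909 s.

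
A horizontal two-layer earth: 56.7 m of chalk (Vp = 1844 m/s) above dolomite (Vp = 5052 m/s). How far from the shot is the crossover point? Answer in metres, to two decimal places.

166.26 m

x_cross = 2h·√((V₂+V₁)/(V₂−V₁)).
(V₂+V₁)/(V₂−V₁) = (5052+1844)/(5052−1844) = 2.1496; √ = 1.4662.
x_cross = 2·56.7·1.4662 = 166.26 m.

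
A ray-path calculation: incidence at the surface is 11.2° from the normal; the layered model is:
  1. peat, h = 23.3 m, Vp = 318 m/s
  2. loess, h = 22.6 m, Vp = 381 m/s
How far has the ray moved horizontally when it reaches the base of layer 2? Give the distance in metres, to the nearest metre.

Ray parameter p = sin 11.2° / 318 m/s = 6.1080e-04 s/m.
Layer 1: θ = 11.20°; offset = 23.3·tan 11.20° = 4.614 m.
Layer 2: sin θ = p·381 = 0.2327 → θ = 13.46°; offset = 22.6·tan 13.46° = 5.408 m.
Σ offsets = 10.021 m.

10 m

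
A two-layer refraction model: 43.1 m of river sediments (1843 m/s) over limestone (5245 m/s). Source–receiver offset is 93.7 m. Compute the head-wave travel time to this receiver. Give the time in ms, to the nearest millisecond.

62 ms

θ_c = arcsin(V₁/V₂) = arcsin(1843/5245) = 20.57°, cos θ_c = 0.9362.
Intercept time tᵢ = 2h cos θ_c / V₁ = 2·43.1·0.9362/1843 = 0.04379 s.
t = x/V₂ + tᵢ = 93.7/5245 + 0.04379 = 0.06165 s.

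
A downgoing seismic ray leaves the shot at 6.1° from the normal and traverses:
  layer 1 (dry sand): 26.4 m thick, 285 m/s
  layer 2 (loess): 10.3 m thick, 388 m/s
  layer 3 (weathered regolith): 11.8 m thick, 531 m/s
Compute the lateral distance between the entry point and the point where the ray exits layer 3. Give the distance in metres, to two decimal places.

Apply Snell's law at each interface; in layer i the horizontal offset is hᵢ·tan θᵢ.
Layer 1: θ = 6.10°; offset = 26.4·tan 6.10° = 2.8213 m.
Layer 2: sin θ = 388·sin 6.1°/285 = 0.1447, θ = 8.32°; offset = 10.3·tan 8.32° = 1.5059 m.
Layer 3: sin θ = 531·sin 6.1°/285 = 0.1980, θ = 11.42°; offset = 11.8·tan 11.42° = 2.3834 m.
Σ offsets = 6.7107 m.

6.71 m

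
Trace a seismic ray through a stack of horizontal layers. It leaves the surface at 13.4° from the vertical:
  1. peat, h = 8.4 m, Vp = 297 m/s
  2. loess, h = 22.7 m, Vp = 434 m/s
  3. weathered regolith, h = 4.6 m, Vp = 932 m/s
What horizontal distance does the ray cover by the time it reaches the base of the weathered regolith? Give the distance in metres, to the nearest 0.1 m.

15.0 m

Ray parameter p = sin 13.4° / 297 m/s = 7.8030e-04 s/m.
Layer 1: θ = 13.40°; offset = 8.4·tan 13.40° = 2.001 m.
Layer 2: sin θ = p·434 = 0.3386 → θ = 19.79°; offset = 22.7·tan 19.79° = 8.170 m.
Layer 3: sin θ = p·932 = 0.7272 → θ = 46.66°; offset = 4.6·tan 46.66° = 4.874 m.
Σ offsets = 15.045 m.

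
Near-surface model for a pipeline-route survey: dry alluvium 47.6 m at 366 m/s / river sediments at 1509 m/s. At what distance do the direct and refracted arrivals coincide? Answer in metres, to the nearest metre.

x_cross = 2h·√((V₂+V₁)/(V₂−V₁)).
(V₂+V₁)/(V₂−V₁) = (1509+366)/(1509−366) = 1.6404; √ = 1.2808.
x_cross = 2·47.6·1.2808 = 121.93 m.

122 m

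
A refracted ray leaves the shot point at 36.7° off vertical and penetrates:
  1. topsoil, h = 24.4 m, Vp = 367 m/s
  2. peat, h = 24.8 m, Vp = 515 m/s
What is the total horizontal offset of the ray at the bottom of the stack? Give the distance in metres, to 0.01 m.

56.37 m

Ray parameter p = sin 36.7° / 367 m/s = 1.6284e-03 s/m.
Layer 1: θ = 36.70°; offset = 24.4·tan 36.70° = 18.1872 m.
Layer 2: sin θ = p·515 = 0.8386 → θ = 57.00°; offset = 24.8·tan 57.00° = 38.1823 m.
Total horizontal offset = 56.3695 m.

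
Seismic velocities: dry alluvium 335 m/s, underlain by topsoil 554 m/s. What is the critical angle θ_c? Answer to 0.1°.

Critical incidence: sin θ_c = V₁/V₂ = 335/554 = 0.6047.
θ_c = arcsin 0.6047 = 37.21°.

37.2°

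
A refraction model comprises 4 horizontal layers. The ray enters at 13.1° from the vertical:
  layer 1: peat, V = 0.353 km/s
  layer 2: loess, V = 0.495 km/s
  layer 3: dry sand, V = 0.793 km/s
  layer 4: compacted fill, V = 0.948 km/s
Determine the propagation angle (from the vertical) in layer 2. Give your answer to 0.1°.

Ray parameter p = sin 13.1° / 0.353 = 6.4207e-01 s/km.
sin θ_2 = p·V_2 = 6.4207e-01 × 0.495 = 0.3178.
θ_2 = 18.53° from the vertical.

18.5°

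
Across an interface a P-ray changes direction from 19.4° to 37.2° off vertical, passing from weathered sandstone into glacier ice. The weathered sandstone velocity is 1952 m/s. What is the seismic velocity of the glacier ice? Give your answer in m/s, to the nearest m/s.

sin 19.4° = 0.3322; sin 37.2° = 0.6046.
V₂ = V₁·(sin θ₂/sin θ₁) = 1952·(0.6046/0.3322) = 3553.03 m/s.

3553 m/s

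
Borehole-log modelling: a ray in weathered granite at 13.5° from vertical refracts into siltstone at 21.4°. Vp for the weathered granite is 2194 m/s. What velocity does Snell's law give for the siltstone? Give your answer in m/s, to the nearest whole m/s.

sin 13.5° = 0.2334; sin 21.4° = 0.3649.
V₂ = V₁·(sin θ₂/sin θ₁) = 2194·(0.3649/0.2334) = 3429.24 m/s.

3429 m/s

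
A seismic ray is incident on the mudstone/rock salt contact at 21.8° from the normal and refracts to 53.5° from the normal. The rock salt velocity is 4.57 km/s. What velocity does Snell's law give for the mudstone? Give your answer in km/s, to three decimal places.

sin 21.8° = 0.3714; sin 53.5° = 0.8039.
V₁ = V₂·(sin θ₁/sin θ₂) = 4.57·(0.3714/0.8039) = 2.111 km/s.

2.111 km/s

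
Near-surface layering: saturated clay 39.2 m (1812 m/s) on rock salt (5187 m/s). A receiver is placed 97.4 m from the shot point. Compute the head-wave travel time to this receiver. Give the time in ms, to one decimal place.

59.3 ms

t = x/V₂ + 2h·√(V₂²−V₁²)/(V₁V₂).
√(V₂²−V₁²) = √(5187²−1812²) = 4860.2 m/s; delay term = 2·39.2·4860.2/(1812·5187) = 0.04054 s.
t = 97.4/5187 + 0.04054 = 0.05932 s.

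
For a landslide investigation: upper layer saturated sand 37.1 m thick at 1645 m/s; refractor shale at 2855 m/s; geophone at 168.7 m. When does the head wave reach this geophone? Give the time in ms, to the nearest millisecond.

θ_c = arcsin(V₁/V₂) = arcsin(1645/2855) = 35.18°, cos θ_c = 0.8173.
Intercept time tᵢ = 2h cos θ_c / V₁ = 2·37.1·0.8173/1645 = 0.03687 s.
t = x/V₂ + tᵢ = 168.7/2855 + 0.03687 = 0.09596 s.

96 ms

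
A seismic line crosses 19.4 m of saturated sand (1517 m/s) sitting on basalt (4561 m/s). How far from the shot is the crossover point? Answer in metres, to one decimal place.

54.8 m

θ_c = arcsin(1517/4561) = 19.43°, so cos θ_c = 0.9431 and tᵢ = 2h cos θ_c/V₁ = 0.0241 s.
At crossover x/V₁ = x/V₂ + tᵢ ⇒ x = tᵢ/(1/V₁ − 1/V₂) = 0.02412/(6.5920e-04 − 2.1925e-04) = 54.83 m.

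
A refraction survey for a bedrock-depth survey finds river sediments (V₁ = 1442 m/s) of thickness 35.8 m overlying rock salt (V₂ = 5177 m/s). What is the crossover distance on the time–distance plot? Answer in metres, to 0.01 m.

95.32 m

θ_c = arcsin(1442/5177) = 16.17°, so cos θ_c = 0.9604 and tᵢ = 2h cos θ_c/V₁ = 0.0477 s.
At crossover x/V₁ = x/V₂ + tᵢ ⇒ x = tᵢ/(1/V₁ − 1/V₂) = 0.04769/(6.9348e-04 − 1.9316e-04) = 95.32 m.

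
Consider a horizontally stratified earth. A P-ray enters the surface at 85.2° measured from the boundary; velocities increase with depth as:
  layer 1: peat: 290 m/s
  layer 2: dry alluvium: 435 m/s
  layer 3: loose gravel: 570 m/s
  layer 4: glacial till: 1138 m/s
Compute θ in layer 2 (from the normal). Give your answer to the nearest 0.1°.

7.2°

From the normal: θ₁ = 90° − 85.2° = 4.8°.
Snell's law across each interface conserves sin θ / V, so sin θ_2 = V_2·sin θ₁/V₁.
sin θ_2 = 435 × sin 4.8° / 290 = 0.1255.
θ_2 = 7.21° from the vertical.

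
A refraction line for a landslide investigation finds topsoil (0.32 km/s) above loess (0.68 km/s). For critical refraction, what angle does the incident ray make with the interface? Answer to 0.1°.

At critical incidence the refracted ray runs along the interface (θ₂ = 90°), so sin θ_c = V₁/V₂.
θ_c = arcsin(0.32/0.68) = arcsin 0.4706 = 28.07°.
Measured from the interface: 90° − 28.07° = 61.93°.

61.9°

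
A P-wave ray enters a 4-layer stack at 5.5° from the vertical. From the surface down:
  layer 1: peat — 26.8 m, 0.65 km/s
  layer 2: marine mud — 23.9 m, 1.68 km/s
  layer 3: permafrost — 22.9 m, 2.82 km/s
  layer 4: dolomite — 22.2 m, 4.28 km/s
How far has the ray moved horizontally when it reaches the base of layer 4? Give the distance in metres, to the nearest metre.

37 m

Apply Snell's law at each interface; in layer i the horizontal offset is hᵢ·tan θᵢ.
Layer 1: θ = 5.50°; offset = 26.8·tan 5.50° = 2.581 m.
Layer 2: sin θ = 1.68·sin 5.5°/0.65 = 0.2477, θ = 14.34°; offset = 23.9·tan 14.34° = 6.111 m.
Layer 3: sin θ = 2.82·sin 5.5°/0.65 = 0.4158, θ = 24.57°; offset = 22.9·tan 24.57° = 10.471 m.
Layer 4: sin θ = 4.28·sin 5.5°/0.65 = 0.6311, θ = 39.13°; offset = 22.2·tan 39.13° = 18.062 m.
Summing the layer offsets gives 37.224 m.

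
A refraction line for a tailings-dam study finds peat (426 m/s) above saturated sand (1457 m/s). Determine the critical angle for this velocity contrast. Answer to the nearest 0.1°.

Critical incidence: sin θ_c = V₁/V₂ = 426/1457 = 0.2924.
θ_c = arcsin 0.2924 = 17.00°.

17.0°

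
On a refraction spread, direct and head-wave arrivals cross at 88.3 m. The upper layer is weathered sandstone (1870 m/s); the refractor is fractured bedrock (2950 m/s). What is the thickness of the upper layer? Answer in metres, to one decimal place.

h = (x_cross/2)·√((V₂−V₁)/(V₂+V₁)).
(V₂−V₁)/(V₂+V₁) = (2950−1870)/(2950+1870) = 0.2241; √ = 0.4734.
h = (88.3/2)·0.4734 = 20.90 m.

20.9 m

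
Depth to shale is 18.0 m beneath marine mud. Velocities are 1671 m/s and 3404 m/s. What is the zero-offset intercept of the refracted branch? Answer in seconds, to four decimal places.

0.0188 s

θ_c = arcsin(V₁/V₂) = arcsin(1671/3404) = 29.40°; cos θ_c = 0.8712.
tᵢ = 2h·cos θ_c / V₁ = 2·18.0·0.8712 / 1671 = 0.01877 s.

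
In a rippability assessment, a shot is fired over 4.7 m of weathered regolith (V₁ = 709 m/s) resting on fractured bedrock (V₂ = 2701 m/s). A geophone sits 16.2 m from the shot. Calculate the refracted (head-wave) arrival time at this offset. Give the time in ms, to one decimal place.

18.8 ms

t = x/V₂ + 2h·√(V₂²−V₁²)/(V₁V₂).
√(V₂²−V₁²) = √(2701²−709²) = 2606.3 m/s; delay term = 2·4.7·2606.3/(709·2701) = 0.01279 s.
t = 16.2/2701 + 0.01279 = 0.01879 s.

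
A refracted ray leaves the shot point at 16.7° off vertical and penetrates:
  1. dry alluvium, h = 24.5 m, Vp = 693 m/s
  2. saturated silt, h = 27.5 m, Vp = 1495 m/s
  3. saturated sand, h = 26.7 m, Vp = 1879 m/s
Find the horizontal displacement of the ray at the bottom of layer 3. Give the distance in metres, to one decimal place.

p = sin θ₁/V₁ = sin 16.7°/693 = 4.1466e-04 s/m is conserved through the stack.
Layer 1: θ = 16.70°; offset = 24.5·tan 16.70° = 7.350 m.
Layer 2: sin θ = p·1495 = 0.6199 → θ = 38.31°; offset = 27.5·tan 38.31° = 21.726 m.
Layer 3: sin θ = p·1879 = 0.7791 → θ = 51.18°; offset = 26.7·tan 51.18° = 33.188 m.
Total horizontal offset = 62.264 m.

62.3 m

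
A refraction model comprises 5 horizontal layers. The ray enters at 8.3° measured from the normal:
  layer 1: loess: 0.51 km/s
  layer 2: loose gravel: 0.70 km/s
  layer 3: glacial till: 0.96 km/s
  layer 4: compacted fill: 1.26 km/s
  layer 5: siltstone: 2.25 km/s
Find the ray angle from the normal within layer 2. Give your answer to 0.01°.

Snell's law across each interface conserves sin θ / V, so sin θ_2 = V_2·sin θ₁/V₁.
sin θ_2 = 0.70 × sin 8.3° / 0.51 = 0.1981.
θ_2 = 11.43° from the vertical.

11.43°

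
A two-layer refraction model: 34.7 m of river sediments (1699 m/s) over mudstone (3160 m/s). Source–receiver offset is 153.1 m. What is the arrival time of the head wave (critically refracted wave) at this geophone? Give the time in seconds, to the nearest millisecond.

θ_c = arcsin(V₁/V₂) = arcsin(1699/3160) = 32.52°, cos θ_c = 0.8432.
Intercept time tᵢ = 2h cos θ_c / V₁ = 2·34.7·0.8432/1699 = 0.03444 s.
t = x/V₂ + tᵢ = 153.1/3160 + 0.03444 = 0.08289 s.

0.083 s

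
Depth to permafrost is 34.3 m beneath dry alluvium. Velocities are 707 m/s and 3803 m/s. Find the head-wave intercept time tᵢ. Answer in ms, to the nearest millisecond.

tᵢ = 2h·√(V₂²−V₁²)/(V₁V₂).
√(V₂²−V₁²) = √(3803²−707²) = 3736.7 m/s.
tᵢ = 2·34.3·3736.7/(707·3803) = 0.09534 s.

95 ms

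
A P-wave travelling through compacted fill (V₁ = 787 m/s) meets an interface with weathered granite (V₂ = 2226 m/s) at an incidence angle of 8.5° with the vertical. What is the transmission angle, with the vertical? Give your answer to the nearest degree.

25°

sin θ₁/V₁ = sin θ₂/V₂ ⇒ sin θ₂ = 2226·sin 8.5°/787 = 2226·0.1478/787 = 0.4181.
θ₂ = sin⁻¹(0.4181) = 24.71° (from vertical).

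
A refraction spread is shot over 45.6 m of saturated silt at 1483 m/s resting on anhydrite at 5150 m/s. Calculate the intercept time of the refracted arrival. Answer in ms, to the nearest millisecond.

θ_c = arcsin(V₁/V₂) = arcsin(1483/5150) = 16.74°; cos θ_c = 0.9576.
tᵢ = 2h·cos θ_c / V₁ = 2·45.6·0.9576 / 1483 = 0.05889 s.

59 ms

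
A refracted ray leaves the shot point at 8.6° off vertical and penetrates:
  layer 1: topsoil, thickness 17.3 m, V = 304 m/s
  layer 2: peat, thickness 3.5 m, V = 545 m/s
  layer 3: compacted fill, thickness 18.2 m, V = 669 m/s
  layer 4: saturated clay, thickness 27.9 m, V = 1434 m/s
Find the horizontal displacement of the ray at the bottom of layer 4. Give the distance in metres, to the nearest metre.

p = sin θ₁/V₁ = sin 8.6°/304 = 4.9189e-04 s/m is conserved through the stack.
Layer 1: θ = 8.60°; offset = 17.3·tan 8.60° = 2.616 m.
Layer 2: sin θ = p·545 = 0.2681 → θ = 15.55°; offset = 3.5·tan 15.55° = 0.974 m.
Layer 3: sin θ = p·669 = 0.3291 → θ = 19.21°; offset = 18.2·tan 19.21° = 6.342 m.
Layer 4: sin θ = p·1434 = 0.7054 → θ = 44.86°; offset = 27.9·tan 44.86° = 27.764 m.
Total horizontal offset = 37.697 m.

38 m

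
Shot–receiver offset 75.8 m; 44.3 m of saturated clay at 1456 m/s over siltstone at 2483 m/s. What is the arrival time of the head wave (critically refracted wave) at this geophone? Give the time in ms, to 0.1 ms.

t = x/V₂ + 2h·√(V₂²−V₁²)/(V₁V₂).
√(V₂²−V₁²) = √(2483²−1456²) = 2011.3 m/s; delay term = 2·44.3·2011.3/(1456·2483) = 0.04929 s.
t = 75.8/2483 + 0.04929 = 0.07982 s.

79.8 ms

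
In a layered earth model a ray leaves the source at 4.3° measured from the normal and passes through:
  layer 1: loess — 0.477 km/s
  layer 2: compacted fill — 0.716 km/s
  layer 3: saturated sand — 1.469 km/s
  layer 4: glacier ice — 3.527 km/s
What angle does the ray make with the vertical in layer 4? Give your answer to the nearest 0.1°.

Snell's law across each interface conserves sin θ / V, so sin θ_4 = V_4·sin θ₁/V₁.
sin θ_4 = 3.527 × sin 4.3° / 0.477 = 0.5544.
θ_4 = 33.67° from the vertical.

33.7°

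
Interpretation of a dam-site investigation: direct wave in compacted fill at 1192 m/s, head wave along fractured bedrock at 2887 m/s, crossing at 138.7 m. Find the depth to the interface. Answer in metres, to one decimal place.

44.7 m

x_cross = 2h·√((V₂+V₁)/(V₂−V₁)) → h = x_cross / (2·√((V₂+V₁)/(V₂−V₁))).
√((V₂+V₁)/(V₂−V₁)) = √((2887+1192)/(2887−1192)) = 1.5513.
h = 138.7 / (2·1.5513) = 44.70 m.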